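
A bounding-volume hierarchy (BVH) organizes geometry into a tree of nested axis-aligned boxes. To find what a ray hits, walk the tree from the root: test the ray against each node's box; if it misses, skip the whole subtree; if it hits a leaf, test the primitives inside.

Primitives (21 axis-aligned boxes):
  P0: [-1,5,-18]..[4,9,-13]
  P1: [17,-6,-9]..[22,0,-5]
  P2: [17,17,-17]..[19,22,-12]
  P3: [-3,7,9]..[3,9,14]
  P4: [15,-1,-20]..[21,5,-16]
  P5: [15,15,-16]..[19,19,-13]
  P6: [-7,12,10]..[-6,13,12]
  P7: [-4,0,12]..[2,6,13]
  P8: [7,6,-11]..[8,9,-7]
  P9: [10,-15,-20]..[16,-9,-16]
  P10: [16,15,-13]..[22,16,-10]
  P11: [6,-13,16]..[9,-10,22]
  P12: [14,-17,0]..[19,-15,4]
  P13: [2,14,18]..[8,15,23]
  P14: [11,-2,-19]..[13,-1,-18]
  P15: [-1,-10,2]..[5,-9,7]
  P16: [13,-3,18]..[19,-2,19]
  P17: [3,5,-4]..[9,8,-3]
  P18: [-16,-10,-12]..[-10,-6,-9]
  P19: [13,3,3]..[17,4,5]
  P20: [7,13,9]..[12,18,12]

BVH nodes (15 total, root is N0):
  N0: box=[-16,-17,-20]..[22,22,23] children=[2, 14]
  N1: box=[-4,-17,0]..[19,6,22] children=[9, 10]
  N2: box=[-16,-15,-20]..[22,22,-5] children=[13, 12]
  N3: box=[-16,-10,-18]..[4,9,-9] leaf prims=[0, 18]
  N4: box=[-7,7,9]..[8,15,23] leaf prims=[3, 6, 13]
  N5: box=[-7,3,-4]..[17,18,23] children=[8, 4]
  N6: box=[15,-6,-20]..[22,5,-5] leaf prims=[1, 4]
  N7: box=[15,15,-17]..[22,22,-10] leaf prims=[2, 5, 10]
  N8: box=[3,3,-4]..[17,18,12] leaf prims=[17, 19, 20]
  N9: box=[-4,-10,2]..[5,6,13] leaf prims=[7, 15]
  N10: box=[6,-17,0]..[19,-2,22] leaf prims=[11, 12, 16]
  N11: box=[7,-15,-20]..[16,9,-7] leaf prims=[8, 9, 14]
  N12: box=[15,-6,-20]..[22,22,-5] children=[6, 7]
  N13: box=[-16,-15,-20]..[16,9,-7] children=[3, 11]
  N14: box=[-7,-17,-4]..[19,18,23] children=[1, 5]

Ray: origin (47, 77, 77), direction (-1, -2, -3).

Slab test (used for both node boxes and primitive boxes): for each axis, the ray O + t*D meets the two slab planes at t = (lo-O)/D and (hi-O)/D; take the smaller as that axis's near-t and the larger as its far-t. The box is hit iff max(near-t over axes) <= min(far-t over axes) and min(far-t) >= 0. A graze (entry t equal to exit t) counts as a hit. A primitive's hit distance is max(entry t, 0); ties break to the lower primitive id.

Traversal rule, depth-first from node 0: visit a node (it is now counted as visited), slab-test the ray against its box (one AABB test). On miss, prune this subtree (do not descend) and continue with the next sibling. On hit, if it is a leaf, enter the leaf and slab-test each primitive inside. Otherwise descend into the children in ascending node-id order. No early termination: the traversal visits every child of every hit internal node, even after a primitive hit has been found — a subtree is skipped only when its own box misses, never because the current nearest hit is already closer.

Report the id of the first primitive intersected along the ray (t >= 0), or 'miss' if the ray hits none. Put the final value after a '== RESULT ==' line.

Walk:
N0 x:[25,63] y:[55/2,47] z:[18,97/3] -> hit [55/2,97/3], descend [2, 14]
  N2 x:[25,63] y:[55/2,46] z:[82/3,97/3] -> hit [55/2,97/3], descend [12, 13]
    N12 x:[25,32] y:[55/2,83/2] z:[82/3,97/3] -> hit [55/2,32], descend [6, 7]
      N6 x:[25,32] y:[36,83/2] z:[82/3,97/3] -> miss, prune
      N7 x:[25,32] y:[55/2,31] z:[29,94/3] -> hit [29,31] leaf, test {P2@t=89/3, P5@t=30, P10(miss)}
    N13 x:[31,63] y:[34,46] z:[28,97/3] -> miss, prune
  N14 x:[28,54] y:[59/2,47] z:[18,27] -> miss, prune

Summary -> nodes [0, 2, 12, 6, 7, 13, 14]; box-tests=7; leaf-entries=1; first=P2

== RESULT ==
2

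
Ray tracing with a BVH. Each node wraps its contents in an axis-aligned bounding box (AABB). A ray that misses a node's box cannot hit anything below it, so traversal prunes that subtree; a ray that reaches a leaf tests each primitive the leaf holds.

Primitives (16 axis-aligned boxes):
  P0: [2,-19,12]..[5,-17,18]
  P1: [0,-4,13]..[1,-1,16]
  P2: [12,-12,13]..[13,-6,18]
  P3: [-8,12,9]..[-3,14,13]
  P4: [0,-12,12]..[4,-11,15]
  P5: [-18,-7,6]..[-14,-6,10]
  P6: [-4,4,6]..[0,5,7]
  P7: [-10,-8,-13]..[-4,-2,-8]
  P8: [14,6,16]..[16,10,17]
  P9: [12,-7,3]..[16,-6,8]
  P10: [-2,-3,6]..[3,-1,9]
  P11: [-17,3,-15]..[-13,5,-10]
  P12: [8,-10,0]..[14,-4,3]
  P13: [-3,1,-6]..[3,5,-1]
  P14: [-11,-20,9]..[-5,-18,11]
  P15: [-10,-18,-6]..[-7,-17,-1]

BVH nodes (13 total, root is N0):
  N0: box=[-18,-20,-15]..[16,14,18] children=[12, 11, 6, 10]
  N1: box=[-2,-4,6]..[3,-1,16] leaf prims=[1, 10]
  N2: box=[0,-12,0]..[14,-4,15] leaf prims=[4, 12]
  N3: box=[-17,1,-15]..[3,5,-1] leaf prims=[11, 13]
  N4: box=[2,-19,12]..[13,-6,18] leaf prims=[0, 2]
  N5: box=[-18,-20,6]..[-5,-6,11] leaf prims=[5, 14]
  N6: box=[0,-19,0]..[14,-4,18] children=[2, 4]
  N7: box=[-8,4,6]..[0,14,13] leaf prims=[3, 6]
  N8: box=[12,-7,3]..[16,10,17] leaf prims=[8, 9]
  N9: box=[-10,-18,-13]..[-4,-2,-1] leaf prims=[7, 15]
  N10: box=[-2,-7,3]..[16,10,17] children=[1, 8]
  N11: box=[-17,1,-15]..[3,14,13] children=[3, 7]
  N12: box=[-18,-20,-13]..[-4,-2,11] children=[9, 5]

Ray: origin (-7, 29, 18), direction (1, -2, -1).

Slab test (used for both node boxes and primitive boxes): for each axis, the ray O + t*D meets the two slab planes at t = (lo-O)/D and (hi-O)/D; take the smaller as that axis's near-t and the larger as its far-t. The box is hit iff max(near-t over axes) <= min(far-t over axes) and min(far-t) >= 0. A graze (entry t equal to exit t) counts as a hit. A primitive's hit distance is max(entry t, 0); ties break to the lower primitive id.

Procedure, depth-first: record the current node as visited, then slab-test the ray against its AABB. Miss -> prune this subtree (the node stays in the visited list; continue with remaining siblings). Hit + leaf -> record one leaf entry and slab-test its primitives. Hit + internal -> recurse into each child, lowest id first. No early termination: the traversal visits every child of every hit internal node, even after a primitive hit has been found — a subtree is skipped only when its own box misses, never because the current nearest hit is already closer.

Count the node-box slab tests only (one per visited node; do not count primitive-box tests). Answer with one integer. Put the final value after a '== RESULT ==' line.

Trace the traversal:
N0 x:[-11,23] y:[15/2,49/2] z:[0,33] -> hit [15/2,23], descend [6, 10, 11, 12]
  N6 x:[7,21] y:[33/2,24] z:[0,18] -> hit [33/2,18], descend [2, 4]
    N2 x:[7,21] y:[33/2,41/2] z:[3,18] -> hit [33/2,18] leaf, test {P4(miss), P12@t=33/2}
    N4 x:[9,20] y:[35/2,24] z:[0,6] -> miss, prune
  N10 x:[5,23] y:[19/2,18] z:[1,15] -> hit [19/2,15], descend [1, 8]
    N1 x:[5,10] y:[15,33/2] z:[2,12] -> miss, prune
    N8 x:[19,23] y:[19/2,18] z:[1,15] -> miss, prune
  N11 x:[-10,10] y:[15/2,14] z:[5,33] -> hit [15/2,10], descend [3, 7]
    N3 x:[-10,10] y:[12,14] z:[19,33] -> miss, prune
    N7 x:[-1,7] y:[15/2,25/2] z:[5,12] -> miss, prune
  N12 x:[-11,3] y:[31/2,49/2] z:[7,31] -> miss, prune

order=[0, 6, 2, 4, 10, 1, 8, 11, 3, 7, 12]  |boxes|=11  |leaves|=1  hit=P12

== RESULT ==
11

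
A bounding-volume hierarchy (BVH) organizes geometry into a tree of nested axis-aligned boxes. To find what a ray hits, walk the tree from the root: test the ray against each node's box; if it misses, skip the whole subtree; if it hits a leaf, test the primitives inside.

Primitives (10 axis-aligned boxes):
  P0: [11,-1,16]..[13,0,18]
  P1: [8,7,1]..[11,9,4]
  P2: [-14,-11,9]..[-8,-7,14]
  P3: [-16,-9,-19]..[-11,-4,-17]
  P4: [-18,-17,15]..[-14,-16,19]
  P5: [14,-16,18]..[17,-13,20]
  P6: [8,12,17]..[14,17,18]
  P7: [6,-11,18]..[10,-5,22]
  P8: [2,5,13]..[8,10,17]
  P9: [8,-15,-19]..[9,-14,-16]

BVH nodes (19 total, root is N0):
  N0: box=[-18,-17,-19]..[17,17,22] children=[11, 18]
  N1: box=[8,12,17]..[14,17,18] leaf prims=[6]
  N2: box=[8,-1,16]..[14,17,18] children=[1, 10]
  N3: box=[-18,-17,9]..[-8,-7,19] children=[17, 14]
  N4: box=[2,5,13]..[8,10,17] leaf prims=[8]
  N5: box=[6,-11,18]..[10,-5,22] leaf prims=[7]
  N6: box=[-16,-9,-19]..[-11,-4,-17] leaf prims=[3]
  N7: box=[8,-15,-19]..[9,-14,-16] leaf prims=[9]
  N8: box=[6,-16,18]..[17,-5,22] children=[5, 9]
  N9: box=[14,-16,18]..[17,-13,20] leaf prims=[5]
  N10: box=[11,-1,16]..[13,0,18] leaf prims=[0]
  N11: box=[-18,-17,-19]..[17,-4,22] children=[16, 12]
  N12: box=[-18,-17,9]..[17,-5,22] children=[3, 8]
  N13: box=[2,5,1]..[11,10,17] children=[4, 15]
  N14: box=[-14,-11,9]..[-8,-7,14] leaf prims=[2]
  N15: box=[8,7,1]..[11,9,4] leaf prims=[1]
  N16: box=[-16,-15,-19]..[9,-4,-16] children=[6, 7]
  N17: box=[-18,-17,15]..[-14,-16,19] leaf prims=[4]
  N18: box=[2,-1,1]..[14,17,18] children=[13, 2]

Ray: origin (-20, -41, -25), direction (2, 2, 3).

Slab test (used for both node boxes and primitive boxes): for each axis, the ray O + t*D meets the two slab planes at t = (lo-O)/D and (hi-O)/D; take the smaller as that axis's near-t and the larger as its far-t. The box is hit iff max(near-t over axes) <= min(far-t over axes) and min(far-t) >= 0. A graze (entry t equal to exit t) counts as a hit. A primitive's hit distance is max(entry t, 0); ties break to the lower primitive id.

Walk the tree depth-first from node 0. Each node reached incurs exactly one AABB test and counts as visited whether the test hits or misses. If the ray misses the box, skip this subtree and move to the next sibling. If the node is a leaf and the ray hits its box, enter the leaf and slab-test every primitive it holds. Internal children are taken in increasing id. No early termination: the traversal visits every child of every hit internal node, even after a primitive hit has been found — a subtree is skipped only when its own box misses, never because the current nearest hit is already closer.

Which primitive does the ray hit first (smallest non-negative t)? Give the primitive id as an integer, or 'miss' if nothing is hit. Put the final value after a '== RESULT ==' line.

Traverse from the root:
N0 x:[1,37/2] y:[12,29] z:[2,47/3] -> hit [12,47/3], descend [11, 18]
  N11 x:[1,37/2] y:[12,37/2] z:[2,47/3] -> hit [12,47/3], descend [12, 16]
    N12 x:[1,37/2] y:[12,18] z:[34/3,47/3] -> hit [12,47/3], descend [3, 8]
      N3 x:[1,6] y:[12,17] z:[34/3,44/3] -> miss, prune
      N8 x:[13,37/2] y:[25/2,18] z:[43/3,47/3] -> hit [43/3,47/3], descend [5, 9]
        N5 x:[13,15] y:[15,18] z:[43/3,47/3] -> hit [15,15] leaf, test {P7@t=15}
        N9 x:[17,37/2] y:[25/2,14] z:[43/3,15] -> miss, prune
    N16 x:[2,29/2] y:[13,37/2] z:[2,3] -> miss, prune
  N18 x:[11,17] y:[20,29] z:[26/3,43/3] -> miss, prune

order=[0, 11, 12, 3, 8, 5, 9, 16, 18]  |boxes|=9  |leaves|=1  hit=P7

== RESULT ==
7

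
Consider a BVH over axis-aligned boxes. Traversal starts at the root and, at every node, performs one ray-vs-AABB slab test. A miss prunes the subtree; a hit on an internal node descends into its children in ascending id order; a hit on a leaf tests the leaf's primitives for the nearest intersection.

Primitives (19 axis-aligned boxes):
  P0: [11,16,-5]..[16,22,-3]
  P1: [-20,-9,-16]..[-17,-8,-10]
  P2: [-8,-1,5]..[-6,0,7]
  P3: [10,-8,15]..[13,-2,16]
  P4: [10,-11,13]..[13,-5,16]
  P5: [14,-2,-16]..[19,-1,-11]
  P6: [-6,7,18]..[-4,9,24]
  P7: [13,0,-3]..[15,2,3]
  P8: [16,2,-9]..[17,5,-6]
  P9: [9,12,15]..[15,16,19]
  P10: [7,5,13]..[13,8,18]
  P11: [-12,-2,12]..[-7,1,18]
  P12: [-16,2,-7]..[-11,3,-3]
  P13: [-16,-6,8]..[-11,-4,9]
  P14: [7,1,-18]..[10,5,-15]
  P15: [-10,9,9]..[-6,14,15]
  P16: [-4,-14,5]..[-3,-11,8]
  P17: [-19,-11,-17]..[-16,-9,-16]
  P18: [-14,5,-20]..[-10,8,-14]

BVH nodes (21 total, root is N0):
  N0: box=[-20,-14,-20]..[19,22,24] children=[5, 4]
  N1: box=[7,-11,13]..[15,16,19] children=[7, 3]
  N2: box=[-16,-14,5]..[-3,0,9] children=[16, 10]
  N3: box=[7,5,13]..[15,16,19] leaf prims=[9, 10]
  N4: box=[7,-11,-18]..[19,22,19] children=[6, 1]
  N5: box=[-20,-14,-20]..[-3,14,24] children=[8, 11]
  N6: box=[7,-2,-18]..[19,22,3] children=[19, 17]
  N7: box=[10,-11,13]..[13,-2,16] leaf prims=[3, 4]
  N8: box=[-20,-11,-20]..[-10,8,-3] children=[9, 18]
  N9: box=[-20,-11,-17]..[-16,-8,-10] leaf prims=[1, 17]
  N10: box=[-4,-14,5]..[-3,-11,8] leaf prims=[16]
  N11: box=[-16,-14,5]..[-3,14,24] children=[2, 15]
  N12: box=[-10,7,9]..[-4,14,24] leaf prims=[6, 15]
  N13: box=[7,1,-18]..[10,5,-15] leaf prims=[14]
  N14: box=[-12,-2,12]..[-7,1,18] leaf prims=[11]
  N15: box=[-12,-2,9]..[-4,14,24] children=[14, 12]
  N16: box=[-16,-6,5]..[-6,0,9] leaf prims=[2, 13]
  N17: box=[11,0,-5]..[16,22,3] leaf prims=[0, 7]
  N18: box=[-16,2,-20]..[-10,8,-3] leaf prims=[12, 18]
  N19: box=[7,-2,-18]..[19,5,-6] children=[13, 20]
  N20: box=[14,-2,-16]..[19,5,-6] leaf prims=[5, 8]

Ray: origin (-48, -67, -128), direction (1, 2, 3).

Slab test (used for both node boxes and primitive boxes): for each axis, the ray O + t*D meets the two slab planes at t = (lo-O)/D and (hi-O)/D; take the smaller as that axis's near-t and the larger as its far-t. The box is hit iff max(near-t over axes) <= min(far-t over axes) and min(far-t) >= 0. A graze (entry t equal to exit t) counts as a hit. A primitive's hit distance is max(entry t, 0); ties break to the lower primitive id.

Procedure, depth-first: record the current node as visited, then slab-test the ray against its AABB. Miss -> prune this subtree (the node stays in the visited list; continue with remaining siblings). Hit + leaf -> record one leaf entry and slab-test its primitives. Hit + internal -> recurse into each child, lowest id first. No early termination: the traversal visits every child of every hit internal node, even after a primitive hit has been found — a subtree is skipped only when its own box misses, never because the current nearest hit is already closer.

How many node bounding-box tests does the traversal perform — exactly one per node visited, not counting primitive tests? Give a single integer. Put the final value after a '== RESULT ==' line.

Walk:
N0 x:[28,67] y:[53/2,89/2] z:[36,152/3] -> hit [36,89/2], descend [4, 5]
  N4 x:[55,67] y:[28,89/2] z:[110/3,49] -> miss, prune
  N5 x:[28,45] y:[53/2,81/2] z:[36,152/3] -> hit [36,81/2], descend [8, 11]
    N8 x:[28,38] y:[28,75/2] z:[36,125/3] -> hit [36,75/2], descend [9, 18]
      N9 x:[28,32] y:[28,59/2] z:[37,118/3] -> miss, prune
      N18 x:[32,38] y:[69/2,75/2] z:[36,125/3] -> hit [36,75/2] leaf, test {P12(miss), P18@t=36}
    N11 x:[32,45] y:[53/2,81/2] z:[133/3,152/3] -> miss, prune

Visited [0, 4, 5, 8, 9, 18, 11]. Tests: 7 box, 1 leaf. Nearest: P18.

== RESULT ==
7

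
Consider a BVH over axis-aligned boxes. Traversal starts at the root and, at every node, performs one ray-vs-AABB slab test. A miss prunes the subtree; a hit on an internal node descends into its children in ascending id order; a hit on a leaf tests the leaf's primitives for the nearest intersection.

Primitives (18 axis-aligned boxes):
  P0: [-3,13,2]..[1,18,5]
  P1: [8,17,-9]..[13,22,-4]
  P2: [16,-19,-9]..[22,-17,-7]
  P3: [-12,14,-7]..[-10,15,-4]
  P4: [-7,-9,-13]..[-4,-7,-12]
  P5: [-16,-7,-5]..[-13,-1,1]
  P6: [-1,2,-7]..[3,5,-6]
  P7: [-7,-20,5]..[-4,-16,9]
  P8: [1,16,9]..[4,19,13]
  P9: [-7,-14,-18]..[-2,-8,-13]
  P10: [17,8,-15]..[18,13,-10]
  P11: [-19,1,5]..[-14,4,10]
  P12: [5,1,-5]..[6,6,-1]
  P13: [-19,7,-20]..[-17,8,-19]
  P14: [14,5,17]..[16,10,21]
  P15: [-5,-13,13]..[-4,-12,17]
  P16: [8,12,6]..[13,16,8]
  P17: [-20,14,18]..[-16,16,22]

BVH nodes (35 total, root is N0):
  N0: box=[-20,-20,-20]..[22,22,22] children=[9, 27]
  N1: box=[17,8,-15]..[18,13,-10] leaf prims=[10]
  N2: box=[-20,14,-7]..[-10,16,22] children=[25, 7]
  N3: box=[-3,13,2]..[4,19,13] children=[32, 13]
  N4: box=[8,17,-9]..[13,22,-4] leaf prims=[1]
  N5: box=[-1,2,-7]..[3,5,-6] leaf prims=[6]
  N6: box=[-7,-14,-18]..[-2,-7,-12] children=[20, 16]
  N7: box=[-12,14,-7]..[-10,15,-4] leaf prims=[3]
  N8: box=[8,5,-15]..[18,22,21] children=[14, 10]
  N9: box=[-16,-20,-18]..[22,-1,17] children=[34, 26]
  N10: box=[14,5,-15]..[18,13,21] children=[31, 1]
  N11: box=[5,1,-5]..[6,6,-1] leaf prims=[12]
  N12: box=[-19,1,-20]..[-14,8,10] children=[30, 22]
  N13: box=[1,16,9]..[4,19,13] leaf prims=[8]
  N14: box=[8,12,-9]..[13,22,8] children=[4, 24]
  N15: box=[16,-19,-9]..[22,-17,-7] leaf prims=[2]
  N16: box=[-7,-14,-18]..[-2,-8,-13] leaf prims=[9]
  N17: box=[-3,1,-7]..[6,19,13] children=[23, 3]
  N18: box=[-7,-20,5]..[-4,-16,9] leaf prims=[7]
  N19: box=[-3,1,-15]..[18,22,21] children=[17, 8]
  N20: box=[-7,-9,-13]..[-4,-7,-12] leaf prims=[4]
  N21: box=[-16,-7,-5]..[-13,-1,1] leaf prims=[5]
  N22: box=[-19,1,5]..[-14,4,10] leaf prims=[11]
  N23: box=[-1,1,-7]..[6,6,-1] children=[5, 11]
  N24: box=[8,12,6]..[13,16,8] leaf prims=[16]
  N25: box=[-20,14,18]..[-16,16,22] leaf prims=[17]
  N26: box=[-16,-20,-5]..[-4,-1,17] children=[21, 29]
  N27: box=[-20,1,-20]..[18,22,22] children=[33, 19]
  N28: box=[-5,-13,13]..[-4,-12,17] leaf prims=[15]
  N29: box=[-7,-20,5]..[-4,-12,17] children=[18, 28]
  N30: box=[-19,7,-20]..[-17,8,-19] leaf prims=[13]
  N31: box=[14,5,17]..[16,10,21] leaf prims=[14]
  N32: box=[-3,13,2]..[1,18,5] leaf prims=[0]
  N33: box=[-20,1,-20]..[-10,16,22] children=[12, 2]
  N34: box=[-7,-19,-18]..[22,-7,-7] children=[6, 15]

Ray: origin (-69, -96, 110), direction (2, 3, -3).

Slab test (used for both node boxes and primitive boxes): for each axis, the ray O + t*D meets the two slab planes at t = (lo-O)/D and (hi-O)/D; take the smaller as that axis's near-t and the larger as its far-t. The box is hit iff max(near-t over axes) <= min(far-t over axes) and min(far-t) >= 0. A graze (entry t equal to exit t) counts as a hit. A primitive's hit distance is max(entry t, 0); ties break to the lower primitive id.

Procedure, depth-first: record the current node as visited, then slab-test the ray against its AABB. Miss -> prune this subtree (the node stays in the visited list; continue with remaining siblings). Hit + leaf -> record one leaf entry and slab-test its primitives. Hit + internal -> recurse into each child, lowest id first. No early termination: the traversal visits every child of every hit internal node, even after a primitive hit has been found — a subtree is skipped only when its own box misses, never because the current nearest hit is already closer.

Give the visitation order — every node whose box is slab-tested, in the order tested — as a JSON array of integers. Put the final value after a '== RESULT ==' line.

Trace the traversal:
N0 x:[49/2,91/2] y:[76/3,118/3] z:[88/3,130/3] -> hit [88/3,118/3], descend [9, 27]
  N9 x:[53/2,91/2] y:[76/3,95/3] z:[31,128/3] -> hit [31,95/3], descend [26, 34]
    N26 x:[53/2,65/2] y:[76/3,95/3] z:[31,115/3] -> hit [31,95/3], descend [21, 29]
      N21 x:[53/2,28] y:[89/3,95/3] z:[109/3,115/3] -> miss, prune
      N29 x:[31,65/2] y:[76/3,28] z:[31,35] -> miss, prune
    N34 x:[31,91/2] y:[77/3,89/3] z:[39,128/3] -> miss, prune
  N27 x:[49/2,87/2] y:[97/3,118/3] z:[88/3,130/3] -> hit [97/3,118/3], descend [19, 33]
    N19 x:[33,87/2] y:[97/3,118/3] z:[89/3,125/3] -> hit [33,118/3], descend [8, 17]
      N8 x:[77/2,87/2] y:[101/3,118/3] z:[89/3,125/3] -> hit [77/2,118/3], descend [10, 14]
        N10 x:[83/2,87/2] y:[101/3,109/3] z:[89/3,125/3] -> miss, prune
        N14 x:[77/2,41] y:[36,118/3] z:[34,119/3] -> hit [77/2,118/3], descend [4, 24]
          N4 x:[77/2,41] y:[113/3,118/3] z:[38,119/3] -> hit [77/2,118/3] leaf, test {P1@t=77/2}
          N24 x:[77/2,41] y:[36,112/3] z:[34,104/3] -> miss, prune
      N17 x:[33,75/2] y:[97/3,115/3] z:[97/3,39] -> hit [33,75/2], descend [3, 23]
        N3 x:[33,73/2] y:[109/3,115/3] z:[97/3,36] -> miss, prune
        N23 x:[34,75/2] y:[97/3,34] z:[37,39] -> miss, prune
    N33 x:[49/2,59/2] y:[97/3,112/3] z:[88/3,130/3] -> miss, prune

Visited [0, 9, 26, 21, 29, 34, 27, 19, 8, 10, 14, 4, 24, 17, 3, 23, 33]. Tests: 17 box, 1 leaf. Nearest: P1.

== RESULT ==
[0, 9, 26, 21, 29, 34, 27, 19, 8, 10, 14, 4, 24, 17, 3, 23, 33]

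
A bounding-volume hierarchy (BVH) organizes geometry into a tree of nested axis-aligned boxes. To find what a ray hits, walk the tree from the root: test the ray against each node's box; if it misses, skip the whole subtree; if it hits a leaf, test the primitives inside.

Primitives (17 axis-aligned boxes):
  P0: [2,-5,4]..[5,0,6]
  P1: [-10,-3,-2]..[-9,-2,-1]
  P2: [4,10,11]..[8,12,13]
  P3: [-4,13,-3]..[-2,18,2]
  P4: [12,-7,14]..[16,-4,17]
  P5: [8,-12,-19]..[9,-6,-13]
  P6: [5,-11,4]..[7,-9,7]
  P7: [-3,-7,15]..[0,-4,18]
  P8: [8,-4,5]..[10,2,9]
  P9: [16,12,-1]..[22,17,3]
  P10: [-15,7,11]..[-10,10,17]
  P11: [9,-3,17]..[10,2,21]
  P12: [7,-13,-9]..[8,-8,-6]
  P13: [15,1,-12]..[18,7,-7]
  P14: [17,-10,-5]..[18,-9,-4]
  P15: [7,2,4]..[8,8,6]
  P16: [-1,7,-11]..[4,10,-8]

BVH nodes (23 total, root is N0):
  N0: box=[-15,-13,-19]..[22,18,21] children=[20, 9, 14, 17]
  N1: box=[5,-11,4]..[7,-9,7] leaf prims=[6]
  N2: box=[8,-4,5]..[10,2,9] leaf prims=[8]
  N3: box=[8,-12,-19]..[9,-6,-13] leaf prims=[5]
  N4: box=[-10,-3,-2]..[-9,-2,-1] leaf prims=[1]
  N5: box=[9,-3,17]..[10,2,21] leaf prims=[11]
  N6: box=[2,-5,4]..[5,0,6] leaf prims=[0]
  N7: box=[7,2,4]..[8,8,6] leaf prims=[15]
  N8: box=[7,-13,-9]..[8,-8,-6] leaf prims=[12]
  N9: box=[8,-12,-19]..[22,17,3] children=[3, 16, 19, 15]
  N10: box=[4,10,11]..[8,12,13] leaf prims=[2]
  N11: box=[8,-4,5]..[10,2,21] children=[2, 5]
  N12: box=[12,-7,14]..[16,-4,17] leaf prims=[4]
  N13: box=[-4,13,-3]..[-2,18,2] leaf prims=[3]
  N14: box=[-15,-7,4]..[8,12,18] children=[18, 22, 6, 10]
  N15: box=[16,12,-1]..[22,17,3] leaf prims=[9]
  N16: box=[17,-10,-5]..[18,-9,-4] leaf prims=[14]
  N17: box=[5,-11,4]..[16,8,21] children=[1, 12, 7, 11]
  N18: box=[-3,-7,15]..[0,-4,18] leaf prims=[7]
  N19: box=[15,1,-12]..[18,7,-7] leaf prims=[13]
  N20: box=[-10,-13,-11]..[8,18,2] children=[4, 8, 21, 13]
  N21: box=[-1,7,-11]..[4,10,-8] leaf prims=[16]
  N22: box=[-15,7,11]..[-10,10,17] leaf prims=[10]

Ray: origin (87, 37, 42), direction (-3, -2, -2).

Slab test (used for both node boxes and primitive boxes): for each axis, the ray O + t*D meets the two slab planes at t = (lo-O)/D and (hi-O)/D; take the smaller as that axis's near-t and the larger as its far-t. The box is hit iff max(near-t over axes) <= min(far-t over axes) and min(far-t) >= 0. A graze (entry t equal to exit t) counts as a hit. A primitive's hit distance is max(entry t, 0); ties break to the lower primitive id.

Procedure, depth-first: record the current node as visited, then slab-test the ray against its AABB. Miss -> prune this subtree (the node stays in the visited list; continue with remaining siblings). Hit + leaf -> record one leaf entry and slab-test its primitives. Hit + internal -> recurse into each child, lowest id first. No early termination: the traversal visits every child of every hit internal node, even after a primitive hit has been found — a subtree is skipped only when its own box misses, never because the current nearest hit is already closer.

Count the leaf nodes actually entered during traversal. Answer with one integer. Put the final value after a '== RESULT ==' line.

Traverse from the root:
N0 x:[65/3,34] y:[19/2,25] z:[21/2,61/2] -> hit [65/3,25], descend [9, 14, 17, 20]
  N9 x:[65/3,79/3] y:[10,49/2] z:[39/2,61/2] -> hit [65/3,49/2], descend [3, 15, 16, 19]
    N3 x:[26,79/3] y:[43/2,49/2] z:[55/2,61/2] -> miss, prune
    N15 x:[65/3,71/3] y:[10,25/2] z:[39/2,43/2] -> miss, prune
    N16 x:[23,70/3] y:[23,47/2] z:[23,47/2] -> hit [23,70/3] leaf, test {P14@t=23}
    N19 x:[23,24] y:[15,18] z:[49/2,27] -> miss, prune
  N14 x:[79/3,34] y:[25/2,22] z:[12,19] -> miss, prune
  N17 x:[71/3,82/3] y:[29/2,24] z:[21/2,19] -> miss, prune
  N20 x:[79/3,97/3] y:[19/2,25] z:[20,53/2] -> miss, prune

9 AABB tests over nodes [0, 9, 3, 15, 16, 19, 14, 17, 20]; 1 leaf entered; closest P14.

== RESULT ==
1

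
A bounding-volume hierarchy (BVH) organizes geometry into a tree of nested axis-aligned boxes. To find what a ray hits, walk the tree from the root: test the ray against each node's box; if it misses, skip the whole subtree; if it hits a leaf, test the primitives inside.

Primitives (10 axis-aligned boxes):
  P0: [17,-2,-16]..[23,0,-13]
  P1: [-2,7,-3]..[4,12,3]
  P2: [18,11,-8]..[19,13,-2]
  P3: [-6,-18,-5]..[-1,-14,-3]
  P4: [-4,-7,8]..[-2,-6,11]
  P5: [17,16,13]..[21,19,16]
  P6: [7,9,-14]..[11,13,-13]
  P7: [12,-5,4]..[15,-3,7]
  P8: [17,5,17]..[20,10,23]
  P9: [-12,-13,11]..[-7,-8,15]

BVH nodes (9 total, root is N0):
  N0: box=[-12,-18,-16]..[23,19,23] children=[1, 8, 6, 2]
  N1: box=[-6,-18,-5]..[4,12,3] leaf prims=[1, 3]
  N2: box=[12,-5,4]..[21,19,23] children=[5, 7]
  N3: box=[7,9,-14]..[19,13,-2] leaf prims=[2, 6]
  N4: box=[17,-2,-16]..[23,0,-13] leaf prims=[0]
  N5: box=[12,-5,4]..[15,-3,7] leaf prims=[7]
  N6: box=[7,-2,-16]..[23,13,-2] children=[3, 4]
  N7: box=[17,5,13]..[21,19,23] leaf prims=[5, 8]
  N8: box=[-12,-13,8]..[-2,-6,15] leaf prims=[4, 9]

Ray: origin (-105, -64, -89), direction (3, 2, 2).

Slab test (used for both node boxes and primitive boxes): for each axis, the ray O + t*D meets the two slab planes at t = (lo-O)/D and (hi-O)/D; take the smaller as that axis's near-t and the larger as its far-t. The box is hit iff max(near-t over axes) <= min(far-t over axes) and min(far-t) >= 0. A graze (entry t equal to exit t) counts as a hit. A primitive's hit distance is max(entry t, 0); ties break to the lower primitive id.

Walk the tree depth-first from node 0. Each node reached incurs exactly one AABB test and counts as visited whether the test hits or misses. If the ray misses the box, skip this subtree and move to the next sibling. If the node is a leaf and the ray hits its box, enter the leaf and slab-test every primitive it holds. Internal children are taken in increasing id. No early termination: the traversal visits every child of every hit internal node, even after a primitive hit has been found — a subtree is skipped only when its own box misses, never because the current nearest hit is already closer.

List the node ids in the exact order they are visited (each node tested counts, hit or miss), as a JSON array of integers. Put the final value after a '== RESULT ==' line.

Walk:
N0 x:[31,128/3] y:[23,83/2] z:[73/2,56] -> hit [73/2,83/2], descend [1, 2, 6, 8]
  N1 x:[33,109/3] y:[23,38] z:[42,46] -> miss, prune
  N2 x:[39,42] y:[59/2,83/2] z:[93/2,56] -> miss, prune
  N6 x:[112/3,128/3] y:[31,77/2] z:[73/2,87/2] -> hit [112/3,77/2], descend [3, 4]
    N3 x:[112/3,124/3] y:[73/2,77/2] z:[75/2,87/2] -> hit [75/2,77/2] leaf, test {P2(miss), P6@t=75/2}
    N4 x:[122/3,128/3] y:[31,32] z:[73/2,38] -> miss, prune
  N8 x:[31,103/3] y:[51/2,29] z:[97/2,52] -> miss, prune

order=[0, 1, 2, 6, 3, 4, 8]  |boxes|=7  |leaves|=1  hit=P6

== RESULT ==
[0, 1, 2, 6, 3, 4, 8]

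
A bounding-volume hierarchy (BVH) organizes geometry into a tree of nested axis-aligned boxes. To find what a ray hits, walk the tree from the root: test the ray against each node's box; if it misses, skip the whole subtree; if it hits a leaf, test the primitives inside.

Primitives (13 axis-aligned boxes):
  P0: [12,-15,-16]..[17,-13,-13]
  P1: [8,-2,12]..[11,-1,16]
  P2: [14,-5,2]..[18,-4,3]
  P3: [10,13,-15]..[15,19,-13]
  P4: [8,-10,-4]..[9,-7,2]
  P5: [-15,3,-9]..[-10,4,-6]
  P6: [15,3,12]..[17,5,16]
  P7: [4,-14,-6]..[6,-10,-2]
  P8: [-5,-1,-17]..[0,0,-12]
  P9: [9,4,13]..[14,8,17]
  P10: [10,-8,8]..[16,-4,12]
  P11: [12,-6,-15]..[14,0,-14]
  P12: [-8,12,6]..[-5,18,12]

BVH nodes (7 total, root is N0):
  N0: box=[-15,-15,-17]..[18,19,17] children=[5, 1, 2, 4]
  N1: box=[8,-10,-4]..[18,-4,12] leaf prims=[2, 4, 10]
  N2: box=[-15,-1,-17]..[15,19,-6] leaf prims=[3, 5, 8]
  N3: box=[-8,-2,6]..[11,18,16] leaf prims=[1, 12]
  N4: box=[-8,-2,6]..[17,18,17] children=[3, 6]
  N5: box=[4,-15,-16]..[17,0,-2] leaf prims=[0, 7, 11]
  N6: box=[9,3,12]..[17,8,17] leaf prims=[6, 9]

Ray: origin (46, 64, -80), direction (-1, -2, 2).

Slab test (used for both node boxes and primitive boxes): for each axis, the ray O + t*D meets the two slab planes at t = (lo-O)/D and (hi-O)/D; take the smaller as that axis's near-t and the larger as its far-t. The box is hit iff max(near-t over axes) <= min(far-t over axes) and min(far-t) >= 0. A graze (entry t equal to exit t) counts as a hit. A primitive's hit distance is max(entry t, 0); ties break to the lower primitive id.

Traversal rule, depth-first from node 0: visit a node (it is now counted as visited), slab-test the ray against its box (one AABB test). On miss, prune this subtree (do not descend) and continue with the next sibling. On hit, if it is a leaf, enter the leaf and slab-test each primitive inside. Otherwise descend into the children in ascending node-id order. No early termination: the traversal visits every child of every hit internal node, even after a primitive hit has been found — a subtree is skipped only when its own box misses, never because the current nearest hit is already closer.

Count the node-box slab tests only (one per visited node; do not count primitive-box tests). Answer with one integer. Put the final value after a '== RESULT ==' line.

Traverse from the root:
N0 x:[28,61] y:[45/2,79/2] z:[63/2,97/2] -> hit [63/2,79/2], descend [1, 2, 4, 5]
  N1 x:[28,38] y:[34,37] z:[38,46] -> miss, prune
  N2 x:[31,61] y:[45/2,65/2] z:[63/2,37] -> hit [63/2,65/2] leaf, test {P3(miss), P5(miss), P8(miss)}
  N4 x:[29,54] y:[23,33] z:[43,97/2] -> miss, prune
  N5 x:[29,42] y:[32,79/2] z:[32,39] -> hit [32,39] leaf, test {P0(miss), P7(miss), P11@t=65/2}

Summary -> nodes [0, 1, 2, 4, 5]; box-tests=5; leaf-entries=2; first=P11

== RESULT ==
5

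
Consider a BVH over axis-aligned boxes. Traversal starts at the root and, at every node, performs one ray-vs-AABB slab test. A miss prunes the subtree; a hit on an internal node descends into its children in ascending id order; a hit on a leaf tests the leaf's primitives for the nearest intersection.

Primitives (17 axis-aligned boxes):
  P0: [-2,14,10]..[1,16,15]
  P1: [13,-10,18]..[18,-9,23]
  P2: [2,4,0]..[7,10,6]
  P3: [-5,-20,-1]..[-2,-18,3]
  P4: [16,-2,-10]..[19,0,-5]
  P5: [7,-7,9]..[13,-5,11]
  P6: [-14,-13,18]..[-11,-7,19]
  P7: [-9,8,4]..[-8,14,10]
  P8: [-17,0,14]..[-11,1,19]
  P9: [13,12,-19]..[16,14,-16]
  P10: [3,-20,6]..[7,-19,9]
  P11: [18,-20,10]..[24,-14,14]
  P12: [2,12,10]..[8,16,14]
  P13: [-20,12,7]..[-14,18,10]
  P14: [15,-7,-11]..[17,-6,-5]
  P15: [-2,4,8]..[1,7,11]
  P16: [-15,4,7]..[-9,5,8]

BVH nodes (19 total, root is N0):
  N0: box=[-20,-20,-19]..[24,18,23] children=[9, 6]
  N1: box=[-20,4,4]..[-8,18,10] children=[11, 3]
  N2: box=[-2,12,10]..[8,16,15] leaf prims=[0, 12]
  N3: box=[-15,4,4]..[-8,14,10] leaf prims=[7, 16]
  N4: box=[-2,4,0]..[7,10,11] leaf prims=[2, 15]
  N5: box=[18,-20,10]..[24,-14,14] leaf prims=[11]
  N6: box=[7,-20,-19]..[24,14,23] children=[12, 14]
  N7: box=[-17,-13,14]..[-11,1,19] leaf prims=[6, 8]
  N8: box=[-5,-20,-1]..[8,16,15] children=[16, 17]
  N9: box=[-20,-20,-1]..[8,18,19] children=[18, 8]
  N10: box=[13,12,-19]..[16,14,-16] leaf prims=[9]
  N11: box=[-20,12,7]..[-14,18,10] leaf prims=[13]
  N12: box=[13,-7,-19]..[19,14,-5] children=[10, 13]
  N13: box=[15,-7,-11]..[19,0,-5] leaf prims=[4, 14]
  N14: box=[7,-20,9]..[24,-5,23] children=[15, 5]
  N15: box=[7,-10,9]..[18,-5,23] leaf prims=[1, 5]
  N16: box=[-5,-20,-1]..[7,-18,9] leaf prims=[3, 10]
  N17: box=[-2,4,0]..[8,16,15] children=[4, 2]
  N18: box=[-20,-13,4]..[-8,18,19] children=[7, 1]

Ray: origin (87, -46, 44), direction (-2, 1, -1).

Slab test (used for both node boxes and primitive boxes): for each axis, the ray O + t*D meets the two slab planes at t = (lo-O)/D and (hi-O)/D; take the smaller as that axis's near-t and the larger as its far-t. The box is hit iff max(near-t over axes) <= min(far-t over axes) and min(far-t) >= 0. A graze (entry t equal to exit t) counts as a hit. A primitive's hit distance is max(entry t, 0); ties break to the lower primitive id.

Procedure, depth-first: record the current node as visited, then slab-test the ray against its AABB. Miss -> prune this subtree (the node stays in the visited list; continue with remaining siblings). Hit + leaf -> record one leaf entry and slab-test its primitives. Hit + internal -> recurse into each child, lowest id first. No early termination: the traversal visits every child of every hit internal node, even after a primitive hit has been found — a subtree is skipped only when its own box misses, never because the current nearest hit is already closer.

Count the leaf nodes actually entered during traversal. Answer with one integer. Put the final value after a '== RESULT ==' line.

Trace the traversal:
N0 x:[63/2,107/2] y:[26,64] z:[21,63] -> hit [63/2,107/2], descend [6, 9]
  N6 x:[63/2,40] y:[26,60] z:[21,63] -> hit [63/2,40], descend [12, 14]
    N12 x:[34,37] y:[39,60] z:[49,63] -> miss, prune
    N14 x:[63/2,40] y:[26,41] z:[21,35] -> hit [63/2,35], descend [5, 15]
      N5 x:[63/2,69/2] y:[26,32] z:[30,34] -> hit [63/2,32] leaf, test {P11@t=63/2}
      N15 x:[69/2,40] y:[36,41] z:[21,35] -> miss, prune
  N9 x:[79/2,107/2] y:[26,64] z:[25,45] -> hit [79/2,45], descend [8, 18]
    N8 x:[79/2,46] y:[26,62] z:[29,45] -> hit [79/2,45], descend [16, 17]
      N16 x:[40,46] y:[26,28] z:[35,45] -> miss, prune
      N17 x:[79/2,89/2] y:[50,62] z:[29,44] -> miss, prune
    N18 x:[95/2,107/2] y:[33,64] z:[25,40] -> miss, prune

11 AABB tests over nodes [0, 6, 12, 14, 5, 15, 9, 8, 16, 17, 18]; 1 leaf entered; closest P11.

== RESULT ==
1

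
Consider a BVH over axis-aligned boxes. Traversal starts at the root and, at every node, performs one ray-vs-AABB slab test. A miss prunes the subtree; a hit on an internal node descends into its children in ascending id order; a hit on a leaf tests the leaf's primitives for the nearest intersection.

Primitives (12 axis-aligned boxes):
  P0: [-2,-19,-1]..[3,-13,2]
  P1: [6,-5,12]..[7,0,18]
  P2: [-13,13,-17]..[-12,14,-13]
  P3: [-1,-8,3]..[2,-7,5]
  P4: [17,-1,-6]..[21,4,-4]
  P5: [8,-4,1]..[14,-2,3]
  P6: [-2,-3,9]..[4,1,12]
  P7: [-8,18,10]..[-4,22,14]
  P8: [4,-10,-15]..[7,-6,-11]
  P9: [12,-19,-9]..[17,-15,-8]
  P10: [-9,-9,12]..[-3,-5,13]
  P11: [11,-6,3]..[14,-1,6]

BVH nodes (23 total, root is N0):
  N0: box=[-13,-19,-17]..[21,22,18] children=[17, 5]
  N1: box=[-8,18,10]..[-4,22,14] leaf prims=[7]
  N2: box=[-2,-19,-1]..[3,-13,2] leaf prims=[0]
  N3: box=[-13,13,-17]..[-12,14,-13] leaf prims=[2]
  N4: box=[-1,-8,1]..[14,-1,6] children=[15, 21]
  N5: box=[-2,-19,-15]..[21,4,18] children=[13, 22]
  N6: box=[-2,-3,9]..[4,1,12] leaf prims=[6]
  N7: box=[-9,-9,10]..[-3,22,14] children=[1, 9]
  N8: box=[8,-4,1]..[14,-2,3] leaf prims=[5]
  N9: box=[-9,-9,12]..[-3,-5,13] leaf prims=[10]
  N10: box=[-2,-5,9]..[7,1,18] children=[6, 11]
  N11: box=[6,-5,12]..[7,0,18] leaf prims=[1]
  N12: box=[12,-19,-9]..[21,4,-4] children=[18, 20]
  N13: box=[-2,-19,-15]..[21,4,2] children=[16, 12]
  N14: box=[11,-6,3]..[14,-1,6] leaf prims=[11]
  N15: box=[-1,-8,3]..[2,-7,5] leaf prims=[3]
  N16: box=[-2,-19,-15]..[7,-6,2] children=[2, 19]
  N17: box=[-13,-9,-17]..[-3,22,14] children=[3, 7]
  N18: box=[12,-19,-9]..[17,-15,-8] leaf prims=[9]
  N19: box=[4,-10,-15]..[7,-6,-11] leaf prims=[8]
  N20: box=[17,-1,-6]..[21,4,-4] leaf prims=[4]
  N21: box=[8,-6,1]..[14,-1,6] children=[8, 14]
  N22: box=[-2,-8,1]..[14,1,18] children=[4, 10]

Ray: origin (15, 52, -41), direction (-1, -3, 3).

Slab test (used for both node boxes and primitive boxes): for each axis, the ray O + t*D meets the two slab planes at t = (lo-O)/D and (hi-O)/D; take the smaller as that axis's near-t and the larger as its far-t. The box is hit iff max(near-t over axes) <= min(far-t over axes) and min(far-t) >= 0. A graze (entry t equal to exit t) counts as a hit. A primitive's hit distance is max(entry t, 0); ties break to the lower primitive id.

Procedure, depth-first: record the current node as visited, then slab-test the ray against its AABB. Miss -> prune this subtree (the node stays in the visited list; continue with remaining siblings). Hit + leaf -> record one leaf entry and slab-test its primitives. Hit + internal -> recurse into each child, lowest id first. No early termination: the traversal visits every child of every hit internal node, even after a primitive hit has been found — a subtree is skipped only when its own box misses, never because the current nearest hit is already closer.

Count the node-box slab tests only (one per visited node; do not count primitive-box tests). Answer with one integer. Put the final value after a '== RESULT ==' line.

Trace the traversal:
N0 x:[-6,28] y:[10,71/3] z:[8,59/3] -> hit [10,59/3], descend [5, 17]
  N5 x:[-6,17] y:[16,71/3] z:[26/3,59/3] -> hit [16,17], descend [13, 22]
    N13 x:[-6,17] y:[16,71/3] z:[26/3,43/3] -> miss, prune
    N22 x:[1,17] y:[17,20] z:[14,59/3] -> hit [17,17], descend [4, 10]
      N4 x:[1,16] y:[53/3,20] z:[14,47/3] -> miss, prune
      N10 x:[8,17] y:[17,19] z:[50/3,59/3] -> hit [17,17], descend [6, 11]
        N6 x:[11,17] y:[17,55/3] z:[50/3,53/3] -> hit [17,17] leaf, test {P6@t=17}
        N11 x:[8,9] y:[52/3,19] z:[53/3,59/3] -> miss, prune
  N17 x:[18,28] y:[10,61/3] z:[8,55/3] -> hit [18,55/3], descend [3, 7]
    N3 x:[27,28] y:[38/3,13] z:[8,28/3] -> miss, prune
    N7 x:[18,24] y:[10,61/3] z:[17,55/3] -> hit [18,55/3], descend [1, 9]
      N1 x:[19,23] y:[10,34/3] z:[17,55/3] -> miss, prune
      N9 x:[18,24] y:[19,61/3] z:[53/3,18] -> miss, prune

Summary -> nodes [0, 5, 13, 22, 4, 10, 6, 11, 17, 3, 7, 1, 9]; box-tests=13; leaf-entries=1; first=P6

== RESULT ==
13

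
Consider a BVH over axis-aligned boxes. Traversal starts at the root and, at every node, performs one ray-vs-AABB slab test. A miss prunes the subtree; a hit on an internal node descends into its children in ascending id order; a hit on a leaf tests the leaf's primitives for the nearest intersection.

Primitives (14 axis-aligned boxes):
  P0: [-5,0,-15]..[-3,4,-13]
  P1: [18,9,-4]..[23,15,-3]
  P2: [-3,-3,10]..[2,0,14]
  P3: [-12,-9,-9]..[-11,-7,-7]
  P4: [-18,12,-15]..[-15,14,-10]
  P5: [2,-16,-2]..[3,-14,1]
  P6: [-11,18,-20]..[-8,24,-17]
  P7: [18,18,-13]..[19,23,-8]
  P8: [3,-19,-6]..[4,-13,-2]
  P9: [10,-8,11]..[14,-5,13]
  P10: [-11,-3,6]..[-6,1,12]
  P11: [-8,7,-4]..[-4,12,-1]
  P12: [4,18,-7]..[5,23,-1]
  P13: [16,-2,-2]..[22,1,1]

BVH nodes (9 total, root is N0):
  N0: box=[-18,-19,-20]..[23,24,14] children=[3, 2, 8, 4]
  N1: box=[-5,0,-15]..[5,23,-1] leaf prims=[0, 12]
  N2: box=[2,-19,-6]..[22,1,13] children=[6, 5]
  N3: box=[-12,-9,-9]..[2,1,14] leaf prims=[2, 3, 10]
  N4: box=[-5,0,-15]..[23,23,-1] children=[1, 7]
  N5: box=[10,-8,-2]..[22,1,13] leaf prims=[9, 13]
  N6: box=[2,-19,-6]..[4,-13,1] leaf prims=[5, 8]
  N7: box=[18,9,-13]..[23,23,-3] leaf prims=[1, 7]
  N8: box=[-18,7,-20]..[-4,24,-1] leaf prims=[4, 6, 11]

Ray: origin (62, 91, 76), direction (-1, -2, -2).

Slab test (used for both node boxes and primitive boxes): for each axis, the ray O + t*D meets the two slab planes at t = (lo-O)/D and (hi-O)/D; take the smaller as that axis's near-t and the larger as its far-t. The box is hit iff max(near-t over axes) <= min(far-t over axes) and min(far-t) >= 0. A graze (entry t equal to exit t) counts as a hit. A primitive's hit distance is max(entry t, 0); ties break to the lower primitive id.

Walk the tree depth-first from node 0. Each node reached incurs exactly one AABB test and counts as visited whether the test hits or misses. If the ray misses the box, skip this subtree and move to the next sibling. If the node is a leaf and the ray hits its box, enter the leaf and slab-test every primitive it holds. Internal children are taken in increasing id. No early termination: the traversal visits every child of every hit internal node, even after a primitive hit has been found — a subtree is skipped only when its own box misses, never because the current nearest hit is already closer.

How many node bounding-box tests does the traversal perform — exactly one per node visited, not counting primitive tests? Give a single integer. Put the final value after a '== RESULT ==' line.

Trace the traversal:
N0 x:[39,80] y:[67/2,55] z:[31,48] -> hit [39,48], descend [2, 3, 4, 8]
  N2 x:[40,60] y:[45,55] z:[63/2,41] -> miss, prune
  N3 x:[60,74] y:[45,50] z:[31,85/2] -> miss, prune
  N4 x:[39,67] y:[34,91/2] z:[77/2,91/2] -> hit [39,91/2], descend [1, 7]
    N1 x:[57,67] y:[34,91/2] z:[77/2,91/2] -> miss, prune
    N7 x:[39,44] y:[34,41] z:[79/2,89/2] -> hit [79/2,41] leaf, test {P1@t=79/2, P7(miss)}
  N8 x:[66,80] y:[67/2,42] z:[77/2,48] -> miss, prune

order=[0, 2, 3, 4, 1, 7, 8]  |boxes|=7  |leaves|=1  hit=P1

== RESULT ==
7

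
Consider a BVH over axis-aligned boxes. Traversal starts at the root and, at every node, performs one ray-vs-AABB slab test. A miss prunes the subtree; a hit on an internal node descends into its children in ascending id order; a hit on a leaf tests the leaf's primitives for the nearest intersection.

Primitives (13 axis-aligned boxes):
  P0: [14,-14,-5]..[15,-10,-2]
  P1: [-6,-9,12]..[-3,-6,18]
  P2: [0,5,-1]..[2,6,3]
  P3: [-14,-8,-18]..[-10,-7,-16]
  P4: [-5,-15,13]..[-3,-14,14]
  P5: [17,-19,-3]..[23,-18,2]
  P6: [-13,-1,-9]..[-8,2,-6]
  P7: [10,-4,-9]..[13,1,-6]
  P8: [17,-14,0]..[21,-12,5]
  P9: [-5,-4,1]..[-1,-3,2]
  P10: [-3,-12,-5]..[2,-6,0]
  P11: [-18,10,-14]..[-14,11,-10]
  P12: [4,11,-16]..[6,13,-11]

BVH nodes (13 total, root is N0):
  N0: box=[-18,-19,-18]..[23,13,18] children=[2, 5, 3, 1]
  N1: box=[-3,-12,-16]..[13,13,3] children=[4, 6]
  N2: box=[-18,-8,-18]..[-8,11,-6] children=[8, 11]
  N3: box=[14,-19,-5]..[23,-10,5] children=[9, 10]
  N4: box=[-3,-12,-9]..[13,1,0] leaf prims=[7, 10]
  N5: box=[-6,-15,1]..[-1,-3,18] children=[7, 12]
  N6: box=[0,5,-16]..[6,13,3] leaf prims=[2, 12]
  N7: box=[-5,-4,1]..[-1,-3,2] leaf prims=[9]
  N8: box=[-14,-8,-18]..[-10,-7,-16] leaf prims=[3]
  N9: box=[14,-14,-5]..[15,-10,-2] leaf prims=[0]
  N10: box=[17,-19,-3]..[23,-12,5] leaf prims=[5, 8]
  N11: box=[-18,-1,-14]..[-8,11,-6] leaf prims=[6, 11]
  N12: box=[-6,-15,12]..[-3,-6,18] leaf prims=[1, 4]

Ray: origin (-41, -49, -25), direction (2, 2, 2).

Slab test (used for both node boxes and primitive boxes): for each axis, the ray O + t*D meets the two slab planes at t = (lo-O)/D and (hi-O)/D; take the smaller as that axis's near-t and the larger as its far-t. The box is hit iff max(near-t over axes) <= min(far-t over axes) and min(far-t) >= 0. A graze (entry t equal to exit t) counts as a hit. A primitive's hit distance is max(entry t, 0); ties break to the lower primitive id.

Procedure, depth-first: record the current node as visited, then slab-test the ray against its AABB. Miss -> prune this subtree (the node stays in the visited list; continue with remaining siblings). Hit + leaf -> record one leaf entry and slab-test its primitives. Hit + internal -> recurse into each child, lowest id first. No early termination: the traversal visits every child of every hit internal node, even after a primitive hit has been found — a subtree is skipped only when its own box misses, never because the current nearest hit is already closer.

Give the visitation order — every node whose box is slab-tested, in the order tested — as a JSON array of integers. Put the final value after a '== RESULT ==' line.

Walk:
N0 x:[23/2,32] y:[15,31] z:[7/2,43/2] -> hit [15,43/2], descend [1, 2, 3, 5]
  N1 x:[19,27] y:[37/2,31] z:[9/2,14] -> miss, prune
  N2 x:[23/2,33/2] y:[41/2,30] z:[7/2,19/2] -> miss, prune
  N3 x:[55/2,32] y:[15,39/2] z:[10,15] -> miss, prune
  N5 x:[35/2,20] y:[17,23] z:[13,43/2] -> hit [35/2,20], descend [7, 12]
    N7 x:[18,20] y:[45/2,23] z:[13,27/2] -> miss, prune
    N12 x:[35/2,19] y:[17,43/2] z:[37/2,43/2] -> hit [37/2,19] leaf, test {P1(miss), P4(miss)}

7 AABB tests over nodes [0, 1, 2, 3, 5, 7, 12]; 1 leaf entered; closest miss.

== RESULT ==
[0, 1, 2, 3, 5, 7, 12]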